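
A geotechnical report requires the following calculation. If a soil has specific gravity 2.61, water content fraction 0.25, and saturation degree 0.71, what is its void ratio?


Result: 0.919

Derivation:
Using the relation e = Gs * w / S
e = 2.61 * 0.25 / 0.71
e = 0.919


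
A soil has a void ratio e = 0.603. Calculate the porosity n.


Using the relation n = e / (1 + e)
n = 0.603 / (1 + 0.603)
n = 0.603 / 1.603
n = 0.3762


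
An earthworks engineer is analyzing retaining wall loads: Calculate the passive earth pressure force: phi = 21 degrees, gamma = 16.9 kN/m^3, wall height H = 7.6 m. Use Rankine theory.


Result: 1033.27 kN/m

Derivation:
Compute passive earth pressure coefficient:
Kp = tan^2(45 + phi/2) = tan^2(55.5) = 2.117051
Compute passive force:
Pp = 0.5 * Kp * gamma * H^2
Pp = 0.5 * 2.117051 * 16.9 * 7.6^2
Pp = 1033.27 kN/m


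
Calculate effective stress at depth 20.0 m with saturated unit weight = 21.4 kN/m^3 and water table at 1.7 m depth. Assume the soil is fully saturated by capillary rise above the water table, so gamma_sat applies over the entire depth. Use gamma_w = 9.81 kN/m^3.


Total stress = gamma_sat * depth
sigma = 21.4 * 20.0 = 428.0 kPa
Pore water pressure u = gamma_w * (depth - d_wt)
u = 9.81 * (20.0 - 1.7) = 179.523 kPa
Effective stress = sigma - u
sigma' = 428.0 - 179.523 = 248.48 kPa


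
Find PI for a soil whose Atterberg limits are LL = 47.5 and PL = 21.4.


Using PI = LL - PL
PI = 47.5 - 21.4
PI = 26.1


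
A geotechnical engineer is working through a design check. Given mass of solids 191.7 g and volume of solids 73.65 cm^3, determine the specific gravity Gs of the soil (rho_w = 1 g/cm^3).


Using Gs = m_s / (V_s * rho_w)
Since rho_w = 1 g/cm^3:
Gs = 191.7 / 73.65
Gs = 2.603


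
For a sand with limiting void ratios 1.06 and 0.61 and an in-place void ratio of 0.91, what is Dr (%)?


Result: 33.33 %

Derivation:
Using Dr = (e_max - e) / (e_max - e_min) * 100
e_max - e = 1.06 - 0.91 = 0.15
e_max - e_min = 1.06 - 0.61 = 0.45
Dr = 0.15 / 0.45 * 100
Dr = 33.33 %


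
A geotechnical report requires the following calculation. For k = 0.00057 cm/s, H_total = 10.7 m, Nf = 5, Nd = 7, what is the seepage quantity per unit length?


Result: 4.356e-05 m^3/s per m

Derivation:
Convert k to m/s for unit consistency with H:
k = 0.00057 cm/s = 0.00057 / 100 m/s = 5.7e-06 m/s
Using q = k * H * Nf / Nd
Nf / Nd = 5 / 7 = 0.7143
q = 5.7e-06 * 10.7 * 0.7143
q = 4.356e-05 m^3/s per m


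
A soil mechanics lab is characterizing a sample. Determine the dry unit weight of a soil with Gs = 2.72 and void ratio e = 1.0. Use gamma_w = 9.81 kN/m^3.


Using gamma_d = Gs * gamma_w / (1 + e)
gamma_d = 2.72 * 9.81 / (1 + 1.0)
gamma_d = 2.72 * 9.81 / 2.0
gamma_d = 13.342 kN/m^3


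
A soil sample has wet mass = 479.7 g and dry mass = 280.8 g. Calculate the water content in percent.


Using w = (m_wet - m_dry) / m_dry * 100
m_wet - m_dry = 479.7 - 280.8 = 198.9 g
w = 198.9 / 280.8 * 100
w = 70.83 %


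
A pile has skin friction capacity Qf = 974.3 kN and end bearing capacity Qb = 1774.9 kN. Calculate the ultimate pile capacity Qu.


Using Qu = Qf + Qb
Qu = 974.3 + 1774.9
Qu = 2749.2 kN


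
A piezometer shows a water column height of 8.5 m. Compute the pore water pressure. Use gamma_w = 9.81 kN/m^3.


Using u = gamma_w * h_w
u = 9.81 * 8.5
u = 83.39 kPa


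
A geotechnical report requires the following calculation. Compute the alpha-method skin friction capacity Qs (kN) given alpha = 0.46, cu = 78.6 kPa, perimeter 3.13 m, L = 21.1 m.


Using Qs = alpha * cu * perimeter * L
Qs = 0.46 * 78.6 * 3.13 * 21.1
Qs = 2387.85 kN


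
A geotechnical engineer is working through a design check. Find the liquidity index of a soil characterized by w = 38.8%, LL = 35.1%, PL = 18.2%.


First compute the plasticity index:
PI = LL - PL = 35.1 - 18.2 = 16.9
Then compute the liquidity index:
LI = (w - PL) / PI
LI = (38.8 - 18.2) / 16.9
LI = 1.219


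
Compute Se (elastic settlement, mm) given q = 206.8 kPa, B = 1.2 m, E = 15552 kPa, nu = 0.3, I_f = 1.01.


Using Se = q * B * (1 - nu^2) * I_f / E
1 - nu^2 = 1 - 0.3^2 = 0.91
Se = 206.8 * 1.2 * 0.91 * 1.01 / 15552
Se = 0.014666 m
Convert to mm: Se = 0.014666 * 1000 = 14.666 mm


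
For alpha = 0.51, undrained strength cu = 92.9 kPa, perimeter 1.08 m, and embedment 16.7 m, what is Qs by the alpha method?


Using Qs = alpha * cu * perimeter * L
Qs = 0.51 * 92.9 * 1.08 * 16.7
Qs = 854.53 kN


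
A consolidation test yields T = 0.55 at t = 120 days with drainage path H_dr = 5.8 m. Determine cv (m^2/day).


Using cv = T * H_dr^2 / t
H_dr^2 = 5.8^2 = 33.64
cv = 0.55 * 33.64 / 120
cv = 0.15418 m^2/day


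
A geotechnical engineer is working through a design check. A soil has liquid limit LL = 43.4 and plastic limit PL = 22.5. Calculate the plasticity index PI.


Using PI = LL - PL
PI = 43.4 - 22.5
PI = 20.9


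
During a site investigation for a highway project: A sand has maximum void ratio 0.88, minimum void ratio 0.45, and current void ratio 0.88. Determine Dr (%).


Using Dr = (e_max - e) / (e_max - e_min) * 100
e_max - e = 0.88 - 0.88 = 0.0
e_max - e_min = 0.88 - 0.45 = 0.43
Dr = 0.0 / 0.43 * 100
Dr = 0.0 %


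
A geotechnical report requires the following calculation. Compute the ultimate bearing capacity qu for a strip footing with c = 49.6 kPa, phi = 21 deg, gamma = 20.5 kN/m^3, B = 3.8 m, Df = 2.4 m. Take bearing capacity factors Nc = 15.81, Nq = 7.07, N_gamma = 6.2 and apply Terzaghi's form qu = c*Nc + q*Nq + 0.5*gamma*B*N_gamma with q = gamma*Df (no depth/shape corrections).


Compute qu = c*Nc + gamma*Df*Nq + 0.5*gamma*B*N_gamma
Term 1: 49.6 * 15.81 = 784.176
Term 2: 20.5 * 2.4 * 7.07 = 347.844
Term 3: 0.5 * 20.5 * 3.8 * 6.2 = 241.49
qu = 784.176 + 347.844 + 241.49
qu = 1373.51 kPa


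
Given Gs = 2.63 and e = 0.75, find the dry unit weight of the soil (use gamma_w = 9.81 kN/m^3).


Using gamma_d = Gs * gamma_w / (1 + e)
gamma_d = 2.63 * 9.81 / (1 + 0.75)
gamma_d = 2.63 * 9.81 / 1.75
gamma_d = 14.743 kN/m^3


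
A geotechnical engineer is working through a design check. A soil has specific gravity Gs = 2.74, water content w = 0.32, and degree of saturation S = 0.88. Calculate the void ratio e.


Result: 0.9964

Derivation:
Using the relation e = Gs * w / S
e = 2.74 * 0.32 / 0.88
e = 0.9964


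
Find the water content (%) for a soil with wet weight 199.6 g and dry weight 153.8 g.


Result: 29.78 %

Derivation:
Using w = (m_wet - m_dry) / m_dry * 100
m_wet - m_dry = 199.6 - 153.8 = 45.8 g
w = 45.8 / 153.8 * 100
w = 29.78 %


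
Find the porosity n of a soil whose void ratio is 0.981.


Using the relation n = e / (1 + e)
n = 0.981 / (1 + 0.981)
n = 0.981 / 1.981
n = 0.4952


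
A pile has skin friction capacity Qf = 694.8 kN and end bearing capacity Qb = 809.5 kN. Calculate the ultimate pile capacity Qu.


Using Qu = Qf + Qb
Qu = 694.8 + 809.5
Qu = 1504.3 kN


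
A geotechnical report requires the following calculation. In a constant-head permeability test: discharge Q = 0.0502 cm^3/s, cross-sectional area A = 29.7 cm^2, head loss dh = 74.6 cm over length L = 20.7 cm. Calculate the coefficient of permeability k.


Compute hydraulic gradient:
i = dh / L = 74.6 / 20.7 = 3.60386
Then apply Darcy's law:
k = Q / (A * i)
k = 0.0502 / (29.7 * 3.60386)
k = 0.0502 / 107.035
k = 0.000469 cm/s


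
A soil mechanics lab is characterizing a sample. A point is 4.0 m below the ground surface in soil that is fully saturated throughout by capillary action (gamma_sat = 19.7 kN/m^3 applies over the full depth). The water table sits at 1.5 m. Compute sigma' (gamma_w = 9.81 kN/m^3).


Result: 54.28 kPa

Derivation:
Total stress = gamma_sat * depth
sigma = 19.7 * 4.0 = 78.8 kPa
Pore water pressure u = gamma_w * (depth - d_wt)
u = 9.81 * (4.0 - 1.5) = 24.525 kPa
Effective stress = sigma - u
sigma' = 78.8 - 24.525 = 54.28 kPa


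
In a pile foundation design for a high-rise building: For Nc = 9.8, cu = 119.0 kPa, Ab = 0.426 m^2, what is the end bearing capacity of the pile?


Using Qb = Nc * cu * Ab
Qb = 9.8 * 119.0 * 0.426
Qb = 496.8 kN


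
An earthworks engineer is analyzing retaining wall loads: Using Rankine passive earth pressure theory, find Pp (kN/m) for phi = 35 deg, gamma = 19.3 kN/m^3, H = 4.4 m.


Compute passive earth pressure coefficient:
Kp = tan^2(45 + phi/2) = tan^2(62.5) = 3.690172
Compute passive force:
Pp = 0.5 * Kp * gamma * H^2
Pp = 0.5 * 3.690172 * 19.3 * 4.4^2
Pp = 689.41 kN/m


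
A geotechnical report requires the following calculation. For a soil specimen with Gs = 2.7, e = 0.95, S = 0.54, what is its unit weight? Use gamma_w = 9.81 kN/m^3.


Using gamma = gamma_w * (Gs + S*e) / (1 + e)
Numerator: Gs + S*e = 2.7 + 0.54*0.95 = 3.213
Denominator: 1 + e = 1 + 0.95 = 1.95
gamma = 9.81 * 3.213 / 1.95
gamma = 16.164 kN/m^3


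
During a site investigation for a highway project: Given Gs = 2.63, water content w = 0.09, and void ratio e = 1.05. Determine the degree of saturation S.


Using S = Gs * w / e
S = 2.63 * 0.09 / 1.05
S = 0.2254


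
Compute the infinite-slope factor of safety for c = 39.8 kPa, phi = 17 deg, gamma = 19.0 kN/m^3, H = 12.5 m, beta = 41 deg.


Result: 0.69

Derivation:
Using Fs = c / (gamma*H*sin(beta)*cos(beta)) + tan(phi)/tan(beta)
Cohesion contribution = 39.8 / (19.0*12.5*sin(41)*cos(41))
Cohesion contribution = 0.338452
Friction contribution = tan(17)/tan(41) = 0.351703
Fs = 0.338452 + 0.351703
Fs = 0.69


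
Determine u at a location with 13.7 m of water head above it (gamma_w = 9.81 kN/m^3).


Result: 134.4 kPa

Derivation:
Using u = gamma_w * h_w
u = 9.81 * 13.7
u = 134.4 kPa


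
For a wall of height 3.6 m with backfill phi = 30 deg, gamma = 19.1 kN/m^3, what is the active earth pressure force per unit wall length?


Compute active earth pressure coefficient:
Ka = tan^2(45 - phi/2) = tan^2(30.0) = 0.333333
Compute active force:
Pa = 0.5 * Ka * gamma * H^2
Pa = 0.5 * 0.333333 * 19.1 * 3.6^2
Pa = 41.26 kN/m


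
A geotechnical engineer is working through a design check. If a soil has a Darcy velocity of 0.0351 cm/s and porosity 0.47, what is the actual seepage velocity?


Using v_s = v_d / n
v_s = 0.0351 / 0.47
v_s = 0.07468 cm/s


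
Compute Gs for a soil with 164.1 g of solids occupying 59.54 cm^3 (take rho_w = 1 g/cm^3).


Using Gs = m_s / (V_s * rho_w)
Since rho_w = 1 g/cm^3:
Gs = 164.1 / 59.54
Gs = 2.756


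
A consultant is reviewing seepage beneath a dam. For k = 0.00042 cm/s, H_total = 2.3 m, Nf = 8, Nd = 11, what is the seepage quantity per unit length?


Result: 7.025e-06 m^3/s per m

Derivation:
Convert k to m/s for unit consistency with H:
k = 0.00042 cm/s = 0.00042 / 100 m/s = 4.2e-06 m/s
Using q = k * H * Nf / Nd
Nf / Nd = 8 / 11 = 0.7273
q = 4.2e-06 * 2.3 * 0.7273
q = 7.025e-06 m^3/s per m


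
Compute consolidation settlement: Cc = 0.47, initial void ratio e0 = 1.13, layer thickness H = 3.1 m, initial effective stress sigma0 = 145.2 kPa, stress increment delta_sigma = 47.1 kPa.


Using Sc = Cc * H / (1 + e0) * log10((sigma0 + delta_sigma) / sigma0)
Stress ratio = (145.2 + 47.1) / 145.2 = 1.32438
log10(1.32438) = 0.122013
Cc * H / (1 + e0) = 0.47 * 3.1 / (1 + 1.13) = 0.684038
Sc = 0.684038 * 0.122013
Sc = 0.0835 m


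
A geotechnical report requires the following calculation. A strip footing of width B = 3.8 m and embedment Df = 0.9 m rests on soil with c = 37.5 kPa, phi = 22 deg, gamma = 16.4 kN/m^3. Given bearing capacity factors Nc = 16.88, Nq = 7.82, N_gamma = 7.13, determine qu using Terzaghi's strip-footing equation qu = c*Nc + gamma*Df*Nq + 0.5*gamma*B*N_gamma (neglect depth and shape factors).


Compute qu = c*Nc + gamma*Df*Nq + 0.5*gamma*B*N_gamma
Term 1: 37.5 * 16.88 = 633.0
Term 2: 16.4 * 0.9 * 7.82 = 115.4232
Term 3: 0.5 * 16.4 * 3.8 * 7.13 = 222.1708
qu = 633.0 + 115.4232 + 222.1708
qu = 970.59 kPa


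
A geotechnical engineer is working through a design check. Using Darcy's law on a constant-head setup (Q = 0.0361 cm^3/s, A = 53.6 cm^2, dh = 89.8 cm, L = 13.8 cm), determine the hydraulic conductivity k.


Compute hydraulic gradient:
i = dh / L = 89.8 / 13.8 = 6.50725
Then apply Darcy's law:
k = Q / (A * i)
k = 0.0361 / (53.6 * 6.50725)
k = 0.0361 / 348.788
k = 0.000104 cm/s


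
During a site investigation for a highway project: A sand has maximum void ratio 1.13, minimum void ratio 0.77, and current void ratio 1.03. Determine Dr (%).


Using Dr = (e_max - e) / (e_max - e_min) * 100
e_max - e = 1.13 - 1.03 = 0.1
e_max - e_min = 1.13 - 0.77 = 0.36
Dr = 0.1 / 0.36 * 100
Dr = 27.78 %


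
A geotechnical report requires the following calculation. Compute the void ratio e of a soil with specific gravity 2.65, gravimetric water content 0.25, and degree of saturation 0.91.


Using the relation e = Gs * w / S
e = 2.65 * 0.25 / 0.91
e = 0.728


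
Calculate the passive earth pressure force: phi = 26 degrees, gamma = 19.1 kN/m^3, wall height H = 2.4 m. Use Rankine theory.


Result: 140.88 kN/m

Derivation:
Compute passive earth pressure coefficient:
Kp = tan^2(45 + phi/2) = tan^2(58.0) = 2.561071
Compute passive force:
Pp = 0.5 * Kp * gamma * H^2
Pp = 0.5 * 2.561071 * 19.1 * 2.4^2
Pp = 140.88 kN/m


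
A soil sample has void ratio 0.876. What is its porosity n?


Using the relation n = e / (1 + e)
n = 0.876 / (1 + 0.876)
n = 0.876 / 1.876
n = 0.467


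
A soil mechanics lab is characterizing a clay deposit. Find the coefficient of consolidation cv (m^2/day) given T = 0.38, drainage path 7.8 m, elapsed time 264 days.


Result: 0.08757 m^2/day

Derivation:
Using cv = T * H_dr^2 / t
H_dr^2 = 7.8^2 = 60.84
cv = 0.38 * 60.84 / 264
cv = 0.08757 m^2/day


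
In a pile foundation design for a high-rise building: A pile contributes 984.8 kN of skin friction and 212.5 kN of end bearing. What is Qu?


Using Qu = Qf + Qb
Qu = 984.8 + 212.5
Qu = 1197.3 kN


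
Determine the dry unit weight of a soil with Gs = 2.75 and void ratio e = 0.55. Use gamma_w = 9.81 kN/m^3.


Using gamma_d = Gs * gamma_w / (1 + e)
gamma_d = 2.75 * 9.81 / (1 + 0.55)
gamma_d = 2.75 * 9.81 / 1.55
gamma_d = 17.405 kN/m^3


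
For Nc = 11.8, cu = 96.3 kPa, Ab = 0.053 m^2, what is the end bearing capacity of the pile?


Using Qb = Nc * cu * Ab
Qb = 11.8 * 96.3 * 0.053
Qb = 60.23 kN


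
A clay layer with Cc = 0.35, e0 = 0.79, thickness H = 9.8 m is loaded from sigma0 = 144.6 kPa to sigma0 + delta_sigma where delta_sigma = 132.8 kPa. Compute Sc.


Result: 0.5422 m

Derivation:
Using Sc = Cc * H / (1 + e0) * log10((sigma0 + delta_sigma) / sigma0)
Stress ratio = (144.6 + 132.8) / 144.6 = 1.9184
log10(1.9184) = 0.282938
Cc * H / (1 + e0) = 0.35 * 9.8 / (1 + 0.79) = 1.9162
Sc = 1.9162 * 0.282938
Sc = 0.5422 m


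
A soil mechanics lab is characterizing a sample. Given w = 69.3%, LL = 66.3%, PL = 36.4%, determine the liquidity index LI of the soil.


First compute the plasticity index:
PI = LL - PL = 66.3 - 36.4 = 29.9
Then compute the liquidity index:
LI = (w - PL) / PI
LI = (69.3 - 36.4) / 29.9
LI = 1.1


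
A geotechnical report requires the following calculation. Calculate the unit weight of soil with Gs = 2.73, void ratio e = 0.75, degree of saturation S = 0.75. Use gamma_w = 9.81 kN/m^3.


Result: 18.457 kN/m^3

Derivation:
Using gamma = gamma_w * (Gs + S*e) / (1 + e)
Numerator: Gs + S*e = 2.73 + 0.75*0.75 = 3.2925
Denominator: 1 + e = 1 + 0.75 = 1.75
gamma = 9.81 * 3.2925 / 1.75
gamma = 18.457 kN/m^3


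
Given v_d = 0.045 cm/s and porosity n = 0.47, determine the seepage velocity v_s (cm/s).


Using v_s = v_d / n
v_s = 0.045 / 0.47
v_s = 0.09574 cm/s


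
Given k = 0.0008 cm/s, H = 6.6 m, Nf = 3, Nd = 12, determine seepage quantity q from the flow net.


Result: 1.32e-05 m^3/s per m

Derivation:
Convert k to m/s for unit consistency with H:
k = 0.0008 cm/s = 0.0008 / 100 m/s = 8e-06 m/s
Using q = k * H * Nf / Nd
Nf / Nd = 3 / 12 = 0.25
q = 8e-06 * 6.6 * 0.25
q = 1.32e-05 m^3/s per m


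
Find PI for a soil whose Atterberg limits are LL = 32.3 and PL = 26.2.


Result: 6.1

Derivation:
Using PI = LL - PL
PI = 32.3 - 26.2
PI = 6.1


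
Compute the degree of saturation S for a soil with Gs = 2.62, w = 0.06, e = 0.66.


Using S = Gs * w / e
S = 2.62 * 0.06 / 0.66
S = 0.2382


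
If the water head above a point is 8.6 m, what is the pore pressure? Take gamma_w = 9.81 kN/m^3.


Result: 84.37 kPa

Derivation:
Using u = gamma_w * h_w
u = 9.81 * 8.6
u = 84.37 kPa


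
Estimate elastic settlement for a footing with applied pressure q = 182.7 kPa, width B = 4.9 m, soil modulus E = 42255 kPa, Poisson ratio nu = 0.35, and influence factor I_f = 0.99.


Result: 18.405 mm

Derivation:
Using Se = q * B * (1 - nu^2) * I_f / E
1 - nu^2 = 1 - 0.35^2 = 0.8775
Se = 182.7 * 4.9 * 0.8775 * 0.99 / 42255
Se = 0.018405 m
Convert to mm: Se = 0.018405 * 1000 = 18.405 mm


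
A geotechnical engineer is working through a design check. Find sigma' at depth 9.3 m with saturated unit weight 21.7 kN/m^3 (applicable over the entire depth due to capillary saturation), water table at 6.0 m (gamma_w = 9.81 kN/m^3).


Result: 169.44 kPa

Derivation:
Total stress = gamma_sat * depth
sigma = 21.7 * 9.3 = 201.81 kPa
Pore water pressure u = gamma_w * (depth - d_wt)
u = 9.81 * (9.3 - 6.0) = 32.373 kPa
Effective stress = sigma - u
sigma' = 201.81 - 32.373 = 169.44 kPa


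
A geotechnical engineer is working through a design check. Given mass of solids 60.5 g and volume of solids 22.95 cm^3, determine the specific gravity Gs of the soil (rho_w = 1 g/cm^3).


Result: 2.636

Derivation:
Using Gs = m_s / (V_s * rho_w)
Since rho_w = 1 g/cm^3:
Gs = 60.5 / 22.95
Gs = 2.636


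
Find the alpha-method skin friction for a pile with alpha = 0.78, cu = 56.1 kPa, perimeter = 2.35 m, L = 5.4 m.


Using Qs = alpha * cu * perimeter * L
Qs = 0.78 * 56.1 * 2.35 * 5.4
Qs = 555.29 kN


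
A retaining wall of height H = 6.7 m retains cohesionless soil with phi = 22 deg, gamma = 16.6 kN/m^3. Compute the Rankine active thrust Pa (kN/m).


Compute active earth pressure coefficient:
Ka = tan^2(45 - phi/2) = tan^2(34.0) = 0.454962
Compute active force:
Pa = 0.5 * Ka * gamma * H^2
Pa = 0.5 * 0.454962 * 16.6 * 6.7^2
Pa = 169.51 kN/m


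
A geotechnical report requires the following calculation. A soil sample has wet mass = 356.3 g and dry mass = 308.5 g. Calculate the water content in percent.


Using w = (m_wet - m_dry) / m_dry * 100
m_wet - m_dry = 356.3 - 308.5 = 47.8 g
w = 47.8 / 308.5 * 100
w = 15.49 %


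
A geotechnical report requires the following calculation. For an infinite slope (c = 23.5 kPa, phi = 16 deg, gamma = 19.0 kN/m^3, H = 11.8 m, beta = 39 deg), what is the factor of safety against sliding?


Using Fs = c / (gamma*H*sin(beta)*cos(beta)) + tan(phi)/tan(beta)
Cohesion contribution = 23.5 / (19.0*11.8*sin(39)*cos(39))
Cohesion contribution = 0.214318
Friction contribution = tan(16)/tan(39) = 0.354101
Fs = 0.214318 + 0.354101
Fs = 0.568


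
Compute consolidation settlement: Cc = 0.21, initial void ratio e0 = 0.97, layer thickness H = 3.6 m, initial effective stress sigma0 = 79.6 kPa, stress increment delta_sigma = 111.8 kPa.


Using Sc = Cc * H / (1 + e0) * log10((sigma0 + delta_sigma) / sigma0)
Stress ratio = (79.6 + 111.8) / 79.6 = 2.40452
log10(2.40452) = 0.381029
Cc * H / (1 + e0) = 0.21 * 3.6 / (1 + 0.97) = 0.383756
Sc = 0.383756 * 0.381029
Sc = 0.1462 m


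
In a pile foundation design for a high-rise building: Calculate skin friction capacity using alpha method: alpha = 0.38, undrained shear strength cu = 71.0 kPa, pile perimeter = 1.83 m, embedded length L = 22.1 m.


Result: 1091.15 kN

Derivation:
Using Qs = alpha * cu * perimeter * L
Qs = 0.38 * 71.0 * 1.83 * 22.1
Qs = 1091.15 kN


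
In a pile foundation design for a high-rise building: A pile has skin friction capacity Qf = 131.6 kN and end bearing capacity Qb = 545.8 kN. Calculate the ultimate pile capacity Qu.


Using Qu = Qf + Qb
Qu = 131.6 + 545.8
Qu = 677.4 kN


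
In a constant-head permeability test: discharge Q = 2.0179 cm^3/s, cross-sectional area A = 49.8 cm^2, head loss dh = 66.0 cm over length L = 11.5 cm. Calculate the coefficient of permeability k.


Compute hydraulic gradient:
i = dh / L = 66.0 / 11.5 = 5.73913
Then apply Darcy's law:
k = Q / (A * i)
k = 2.0179 / (49.8 * 5.73913)
k = 2.0179 / 285.809
k = 0.00706 cm/s


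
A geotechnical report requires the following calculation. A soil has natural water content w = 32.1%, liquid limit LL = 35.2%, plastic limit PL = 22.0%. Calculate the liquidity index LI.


First compute the plasticity index:
PI = LL - PL = 35.2 - 22.0 = 13.2
Then compute the liquidity index:
LI = (w - PL) / PI
LI = (32.1 - 22.0) / 13.2
LI = 0.765


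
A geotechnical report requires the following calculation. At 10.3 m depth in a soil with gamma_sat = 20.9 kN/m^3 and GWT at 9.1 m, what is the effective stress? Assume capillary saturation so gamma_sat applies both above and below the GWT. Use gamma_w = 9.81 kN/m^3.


Total stress = gamma_sat * depth
sigma = 20.9 * 10.3 = 215.27 kPa
Pore water pressure u = gamma_w * (depth - d_wt)
u = 9.81 * (10.3 - 9.1) = 11.772 kPa
Effective stress = sigma - u
sigma' = 215.27 - 11.772 = 203.5 kPa


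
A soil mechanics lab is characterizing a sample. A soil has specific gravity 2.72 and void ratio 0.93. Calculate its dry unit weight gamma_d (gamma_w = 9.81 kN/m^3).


Using gamma_d = Gs * gamma_w / (1 + e)
gamma_d = 2.72 * 9.81 / (1 + 0.93)
gamma_d = 2.72 * 9.81 / 1.93
gamma_d = 13.825 kN/m^3


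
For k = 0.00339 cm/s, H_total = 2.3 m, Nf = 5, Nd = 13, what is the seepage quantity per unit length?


Convert k to m/s for unit consistency with H:
k = 0.00339 cm/s = 0.00339 / 100 m/s = 3.39e-05 m/s
Using q = k * H * Nf / Nd
Nf / Nd = 5 / 13 = 0.3846
q = 3.39e-05 * 2.3 * 0.3846
q = 2.999e-05 m^3/s per m


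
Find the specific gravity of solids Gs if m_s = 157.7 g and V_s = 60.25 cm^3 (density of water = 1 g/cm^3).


Using Gs = m_s / (V_s * rho_w)
Since rho_w = 1 g/cm^3:
Gs = 157.7 / 60.25
Gs = 2.617


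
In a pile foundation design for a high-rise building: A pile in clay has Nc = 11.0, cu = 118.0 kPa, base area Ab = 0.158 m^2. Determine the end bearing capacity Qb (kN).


Result: 205.08 kN

Derivation:
Using Qb = Nc * cu * Ab
Qb = 11.0 * 118.0 * 0.158
Qb = 205.08 kN


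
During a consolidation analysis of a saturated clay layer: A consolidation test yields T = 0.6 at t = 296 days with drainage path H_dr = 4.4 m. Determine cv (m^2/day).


Using cv = T * H_dr^2 / t
H_dr^2 = 4.4^2 = 19.36
cv = 0.6 * 19.36 / 296
cv = 0.03924 m^2/day


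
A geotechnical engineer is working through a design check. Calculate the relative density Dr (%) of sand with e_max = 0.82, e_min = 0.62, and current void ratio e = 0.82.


Result: 0.0 %

Derivation:
Using Dr = (e_max - e) / (e_max - e_min) * 100
e_max - e = 0.82 - 0.82 = 0.0
e_max - e_min = 0.82 - 0.62 = 0.2
Dr = 0.0 / 0.2 * 100
Dr = 0.0 %


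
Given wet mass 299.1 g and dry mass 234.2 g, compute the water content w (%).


Result: 27.71 %

Derivation:
Using w = (m_wet - m_dry) / m_dry * 100
m_wet - m_dry = 299.1 - 234.2 = 64.9 g
w = 64.9 / 234.2 * 100
w = 27.71 %


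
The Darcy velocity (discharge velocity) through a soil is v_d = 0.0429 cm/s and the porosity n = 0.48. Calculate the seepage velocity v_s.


Using v_s = v_d / n
v_s = 0.0429 / 0.48
v_s = 0.08938 cm/s


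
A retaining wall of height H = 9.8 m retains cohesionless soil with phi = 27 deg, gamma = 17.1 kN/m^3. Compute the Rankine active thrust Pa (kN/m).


Result: 308.36 kN/m

Derivation:
Compute active earth pressure coefficient:
Ka = tan^2(45 - phi/2) = tan^2(31.5) = 0.375525
Compute active force:
Pa = 0.5 * Ka * gamma * H^2
Pa = 0.5 * 0.375525 * 17.1 * 9.8^2
Pa = 308.36 kN/m


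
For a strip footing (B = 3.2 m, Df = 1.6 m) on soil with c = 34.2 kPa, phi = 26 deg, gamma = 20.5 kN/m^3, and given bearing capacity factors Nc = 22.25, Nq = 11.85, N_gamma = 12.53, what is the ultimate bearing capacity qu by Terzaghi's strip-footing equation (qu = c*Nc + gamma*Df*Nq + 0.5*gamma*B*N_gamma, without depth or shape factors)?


Compute qu = c*Nc + gamma*Df*Nq + 0.5*gamma*B*N_gamma
Term 1: 34.2 * 22.25 = 760.95
Term 2: 20.5 * 1.6 * 11.85 = 388.68
Term 3: 0.5 * 20.5 * 3.2 * 12.53 = 410.984
qu = 760.95 + 388.68 + 410.984
qu = 1560.61 kPa


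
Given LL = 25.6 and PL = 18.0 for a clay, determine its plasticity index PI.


Using PI = LL - PL
PI = 25.6 - 18.0
PI = 7.6


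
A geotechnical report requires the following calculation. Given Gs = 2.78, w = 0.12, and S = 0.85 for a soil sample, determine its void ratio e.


Result: 0.3925

Derivation:
Using the relation e = Gs * w / S
e = 2.78 * 0.12 / 0.85
e = 0.3925


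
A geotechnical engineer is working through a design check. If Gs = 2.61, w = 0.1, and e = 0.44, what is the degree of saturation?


Using S = Gs * w / e
S = 2.61 * 0.1 / 0.44
S = 0.5932


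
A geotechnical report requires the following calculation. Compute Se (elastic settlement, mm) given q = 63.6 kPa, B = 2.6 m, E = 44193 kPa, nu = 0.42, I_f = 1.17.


Using Se = q * B * (1 - nu^2) * I_f / E
1 - nu^2 = 1 - 0.42^2 = 0.8236
Se = 63.6 * 2.6 * 0.8236 * 1.17 / 44193
Se = 0.003606 m
Convert to mm: Se = 0.003606 * 1000 = 3.606 mm


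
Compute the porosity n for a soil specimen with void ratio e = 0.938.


Result: 0.484

Derivation:
Using the relation n = e / (1 + e)
n = 0.938 / (1 + 0.938)
n = 0.938 / 1.938
n = 0.484


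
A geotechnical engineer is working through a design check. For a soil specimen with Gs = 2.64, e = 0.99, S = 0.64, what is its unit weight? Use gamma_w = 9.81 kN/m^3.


Using gamma = gamma_w * (Gs + S*e) / (1 + e)
Numerator: Gs + S*e = 2.64 + 0.64*0.99 = 3.2736
Denominator: 1 + e = 1 + 0.99 = 1.99
gamma = 9.81 * 3.2736 / 1.99
gamma = 16.138 kN/m^3


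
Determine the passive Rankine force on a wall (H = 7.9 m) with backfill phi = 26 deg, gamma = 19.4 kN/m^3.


Compute passive earth pressure coefficient:
Kp = tan^2(45 + phi/2) = tan^2(58.0) = 2.561071
Compute passive force:
Pp = 0.5 * Kp * gamma * H^2
Pp = 0.5 * 2.561071 * 19.4 * 7.9^2
Pp = 1550.41 kN/m


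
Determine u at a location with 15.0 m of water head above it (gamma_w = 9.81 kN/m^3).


Using u = gamma_w * h_w
u = 9.81 * 15.0
u = 147.15 kPa


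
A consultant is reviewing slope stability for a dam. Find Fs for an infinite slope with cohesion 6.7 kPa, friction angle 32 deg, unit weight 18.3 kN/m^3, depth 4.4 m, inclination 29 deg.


Using Fs = c / (gamma*H*sin(beta)*cos(beta)) + tan(phi)/tan(beta)
Cohesion contribution = 6.7 / (18.3*4.4*sin(29)*cos(29))
Cohesion contribution = 0.196237
Friction contribution = tan(32)/tan(29) = 1.12729
Fs = 0.196237 + 1.12729
Fs = 1.324


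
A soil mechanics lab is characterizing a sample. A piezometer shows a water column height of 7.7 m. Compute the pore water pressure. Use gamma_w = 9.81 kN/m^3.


Result: 75.54 kPa

Derivation:
Using u = gamma_w * h_w
u = 9.81 * 7.7
u = 75.54 kPa


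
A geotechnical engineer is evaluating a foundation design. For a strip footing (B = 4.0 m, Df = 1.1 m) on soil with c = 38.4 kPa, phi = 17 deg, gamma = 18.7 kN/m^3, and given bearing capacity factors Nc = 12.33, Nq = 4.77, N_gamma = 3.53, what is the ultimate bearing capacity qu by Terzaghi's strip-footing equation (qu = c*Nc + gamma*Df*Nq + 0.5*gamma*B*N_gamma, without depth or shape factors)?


Compute qu = c*Nc + gamma*Df*Nq + 0.5*gamma*B*N_gamma
Term 1: 38.4 * 12.33 = 473.472
Term 2: 18.7 * 1.1 * 4.77 = 98.1189
Term 3: 0.5 * 18.7 * 4.0 * 3.53 = 132.022
qu = 473.472 + 98.1189 + 132.022
qu = 703.61 kPa


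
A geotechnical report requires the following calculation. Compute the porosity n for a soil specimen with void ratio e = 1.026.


Using the relation n = e / (1 + e)
n = 1.026 / (1 + 1.026)
n = 1.026 / 2.026
n = 0.5064


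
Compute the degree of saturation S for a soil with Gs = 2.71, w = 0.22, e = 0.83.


Using S = Gs * w / e
S = 2.71 * 0.22 / 0.83
S = 0.7183


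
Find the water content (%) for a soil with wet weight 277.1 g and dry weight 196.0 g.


Using w = (m_wet - m_dry) / m_dry * 100
m_wet - m_dry = 277.1 - 196.0 = 81.1 g
w = 81.1 / 196.0 * 100
w = 41.38 %


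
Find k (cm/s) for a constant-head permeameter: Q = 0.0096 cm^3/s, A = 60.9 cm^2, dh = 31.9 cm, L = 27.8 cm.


Compute hydraulic gradient:
i = dh / L = 31.9 / 27.8 = 1.14748
Then apply Darcy's law:
k = Q / (A * i)
k = 0.0096 / (60.9 * 1.14748)
k = 0.0096 / 69.8817
k = 0.000137 cm/s


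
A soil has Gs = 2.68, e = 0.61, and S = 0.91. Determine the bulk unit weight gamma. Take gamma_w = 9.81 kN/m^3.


Using gamma = gamma_w * (Gs + S*e) / (1 + e)
Numerator: Gs + S*e = 2.68 + 0.91*0.61 = 3.2351
Denominator: 1 + e = 1 + 0.61 = 1.61
gamma = 9.81 * 3.2351 / 1.61
gamma = 19.712 kN/m^3


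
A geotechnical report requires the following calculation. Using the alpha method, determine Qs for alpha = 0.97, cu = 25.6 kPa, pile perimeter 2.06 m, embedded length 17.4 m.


Using Qs = alpha * cu * perimeter * L
Qs = 0.97 * 25.6 * 2.06 * 17.4
Qs = 890.08 kN


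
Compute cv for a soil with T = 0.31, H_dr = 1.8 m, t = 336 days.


Using cv = T * H_dr^2 / t
H_dr^2 = 1.8^2 = 3.24
cv = 0.31 * 3.24 / 336
cv = 0.00299 m^2/day


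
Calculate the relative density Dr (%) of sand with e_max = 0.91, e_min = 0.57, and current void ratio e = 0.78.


Result: 38.24 %

Derivation:
Using Dr = (e_max - e) / (e_max - e_min) * 100
e_max - e = 0.91 - 0.78 = 0.13
e_max - e_min = 0.91 - 0.57 = 0.34
Dr = 0.13 / 0.34 * 100
Dr = 38.24 %


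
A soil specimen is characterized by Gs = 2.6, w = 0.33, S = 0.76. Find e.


Using the relation e = Gs * w / S
e = 2.6 * 0.33 / 0.76
e = 1.1289


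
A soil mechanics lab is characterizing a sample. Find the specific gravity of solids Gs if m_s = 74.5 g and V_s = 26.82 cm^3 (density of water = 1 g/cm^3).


Using Gs = m_s / (V_s * rho_w)
Since rho_w = 1 g/cm^3:
Gs = 74.5 / 26.82
Gs = 2.778


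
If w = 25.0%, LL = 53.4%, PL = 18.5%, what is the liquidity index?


First compute the plasticity index:
PI = LL - PL = 53.4 - 18.5 = 34.9
Then compute the liquidity index:
LI = (w - PL) / PI
LI = (25.0 - 18.5) / 34.9
LI = 0.186


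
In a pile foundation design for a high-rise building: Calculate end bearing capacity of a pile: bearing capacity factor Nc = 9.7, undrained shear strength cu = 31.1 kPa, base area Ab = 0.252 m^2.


Using Qb = Nc * cu * Ab
Qb = 9.7 * 31.1 * 0.252
Qb = 76.02 kN


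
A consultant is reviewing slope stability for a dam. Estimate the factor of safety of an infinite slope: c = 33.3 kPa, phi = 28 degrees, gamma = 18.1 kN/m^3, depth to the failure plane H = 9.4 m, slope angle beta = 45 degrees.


Using Fs = c / (gamma*H*sin(beta)*cos(beta)) + tan(phi)/tan(beta)
Cohesion contribution = 33.3 / (18.1*9.4*sin(45)*cos(45))
Cohesion contribution = 0.391442
Friction contribution = tan(28)/tan(45) = 0.531709
Fs = 0.391442 + 0.531709
Fs = 0.923


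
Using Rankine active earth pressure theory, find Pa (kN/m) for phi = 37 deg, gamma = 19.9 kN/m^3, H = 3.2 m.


Compute active earth pressure coefficient:
Ka = tan^2(45 - phi/2) = tan^2(26.5) = 0.248584
Compute active force:
Pa = 0.5 * Ka * gamma * H^2
Pa = 0.5 * 0.248584 * 19.9 * 3.2^2
Pa = 25.33 kN/m


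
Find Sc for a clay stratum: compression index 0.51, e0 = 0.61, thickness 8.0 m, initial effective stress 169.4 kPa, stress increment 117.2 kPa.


Using Sc = Cc * H / (1 + e0) * log10((sigma0 + delta_sigma) / sigma0)
Stress ratio = (169.4 + 117.2) / 169.4 = 1.69185
log10(1.69185) = 0.228363
Cc * H / (1 + e0) = 0.51 * 8.0 / (1 + 0.61) = 2.53416
Sc = 2.53416 * 0.228363
Sc = 0.5787 m


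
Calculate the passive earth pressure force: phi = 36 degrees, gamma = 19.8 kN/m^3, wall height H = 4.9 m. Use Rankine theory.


Result: 915.58 kN/m

Derivation:
Compute passive earth pressure coefficient:
Kp = tan^2(45 + phi/2) = tan^2(63.0) = 3.85184
Compute passive force:
Pp = 0.5 * Kp * gamma * H^2
Pp = 0.5 * 3.85184 * 19.8 * 4.9^2
Pp = 915.58 kN/m


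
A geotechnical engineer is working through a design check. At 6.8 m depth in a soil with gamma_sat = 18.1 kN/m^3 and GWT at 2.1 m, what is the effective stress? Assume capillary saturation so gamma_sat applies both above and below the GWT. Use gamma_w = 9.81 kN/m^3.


Total stress = gamma_sat * depth
sigma = 18.1 * 6.8 = 123.08 kPa
Pore water pressure u = gamma_w * (depth - d_wt)
u = 9.81 * (6.8 - 2.1) = 46.107 kPa
Effective stress = sigma - u
sigma' = 123.08 - 46.107 = 76.97 kPa


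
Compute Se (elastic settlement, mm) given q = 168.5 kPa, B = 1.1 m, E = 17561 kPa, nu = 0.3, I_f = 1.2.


Using Se = q * B * (1 - nu^2) * I_f / E
1 - nu^2 = 1 - 0.3^2 = 0.91
Se = 168.5 * 1.1 * 0.91 * 1.2 / 17561
Se = 0.011526 m
Convert to mm: Se = 0.011526 * 1000 = 11.526 mm


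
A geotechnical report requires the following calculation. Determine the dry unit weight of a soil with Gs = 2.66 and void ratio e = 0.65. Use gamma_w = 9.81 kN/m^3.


Result: 15.815 kN/m^3

Derivation:
Using gamma_d = Gs * gamma_w / (1 + e)
gamma_d = 2.66 * 9.81 / (1 + 0.65)
gamma_d = 2.66 * 9.81 / 1.65
gamma_d = 15.815 kN/m^3


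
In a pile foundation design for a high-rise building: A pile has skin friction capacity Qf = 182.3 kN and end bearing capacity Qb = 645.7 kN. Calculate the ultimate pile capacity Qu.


Using Qu = Qf + Qb
Qu = 182.3 + 645.7
Qu = 828.0 kN


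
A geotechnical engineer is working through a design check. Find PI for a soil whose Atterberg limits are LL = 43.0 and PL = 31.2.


Using PI = LL - PL
PI = 43.0 - 31.2
PI = 11.8


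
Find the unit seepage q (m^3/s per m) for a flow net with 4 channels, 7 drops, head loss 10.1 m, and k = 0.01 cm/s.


Result: 0.0005771 m^3/s per m

Derivation:
Convert k to m/s for unit consistency with H:
k = 0.01 cm/s = 0.01 / 100 m/s = 0.0001 m/s
Using q = k * H * Nf / Nd
Nf / Nd = 4 / 7 = 0.5714
q = 0.0001 * 10.1 * 0.5714
q = 0.0005771 m^3/s per m


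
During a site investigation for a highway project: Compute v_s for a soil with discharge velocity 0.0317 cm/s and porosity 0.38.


Using v_s = v_d / n
v_s = 0.0317 / 0.38
v_s = 0.08342 cm/s


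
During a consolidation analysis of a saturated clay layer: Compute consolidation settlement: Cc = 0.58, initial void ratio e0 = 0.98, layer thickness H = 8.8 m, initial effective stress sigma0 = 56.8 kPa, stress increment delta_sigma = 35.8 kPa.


Result: 0.5472 m

Derivation:
Using Sc = Cc * H / (1 + e0) * log10((sigma0 + delta_sigma) / sigma0)
Stress ratio = (56.8 + 35.8) / 56.8 = 1.63028
log10(1.63028) = 0.212263
Cc * H / (1 + e0) = 0.58 * 8.8 / (1 + 0.98) = 2.57778
Sc = 2.57778 * 0.212263
Sc = 0.5472 m


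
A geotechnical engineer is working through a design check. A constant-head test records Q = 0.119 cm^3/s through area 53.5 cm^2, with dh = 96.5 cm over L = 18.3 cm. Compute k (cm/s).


Result: 0.000422 cm/s

Derivation:
Compute hydraulic gradient:
i = dh / L = 96.5 / 18.3 = 5.27322
Then apply Darcy's law:
k = Q / (A * i)
k = 0.119 / (53.5 * 5.27322)
k = 0.119 / 282.117
k = 0.000422 cm/s


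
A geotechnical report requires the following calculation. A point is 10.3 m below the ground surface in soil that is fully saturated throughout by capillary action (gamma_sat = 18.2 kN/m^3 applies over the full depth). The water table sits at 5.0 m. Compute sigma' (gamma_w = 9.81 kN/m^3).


Result: 135.47 kPa

Derivation:
Total stress = gamma_sat * depth
sigma = 18.2 * 10.3 = 187.46 kPa
Pore water pressure u = gamma_w * (depth - d_wt)
u = 9.81 * (10.3 - 5.0) = 51.993 kPa
Effective stress = sigma - u
sigma' = 187.46 - 51.993 = 135.47 kPa


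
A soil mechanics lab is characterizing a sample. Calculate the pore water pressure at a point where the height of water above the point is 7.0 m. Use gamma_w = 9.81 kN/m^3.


Result: 68.67 kPa

Derivation:
Using u = gamma_w * h_w
u = 9.81 * 7.0
u = 68.67 kPa


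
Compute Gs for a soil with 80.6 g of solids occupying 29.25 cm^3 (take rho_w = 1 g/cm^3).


Using Gs = m_s / (V_s * rho_w)
Since rho_w = 1 g/cm^3:
Gs = 80.6 / 29.25
Gs = 2.756


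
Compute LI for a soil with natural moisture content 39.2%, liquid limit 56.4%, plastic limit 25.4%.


Result: 0.445

Derivation:
First compute the plasticity index:
PI = LL - PL = 56.4 - 25.4 = 31.0
Then compute the liquidity index:
LI = (w - PL) / PI
LI = (39.2 - 25.4) / 31.0
LI = 0.445


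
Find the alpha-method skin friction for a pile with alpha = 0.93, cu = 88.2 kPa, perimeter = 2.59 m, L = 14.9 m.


Using Qs = alpha * cu * perimeter * L
Qs = 0.93 * 88.2 * 2.59 * 14.9
Qs = 3165.47 kN


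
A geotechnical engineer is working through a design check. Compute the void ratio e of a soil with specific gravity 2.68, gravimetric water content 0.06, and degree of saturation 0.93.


Using the relation e = Gs * w / S
e = 2.68 * 0.06 / 0.93
e = 0.1729


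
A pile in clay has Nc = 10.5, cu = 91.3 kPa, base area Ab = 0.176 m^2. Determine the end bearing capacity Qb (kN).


Using Qb = Nc * cu * Ab
Qb = 10.5 * 91.3 * 0.176
Qb = 168.72 kN


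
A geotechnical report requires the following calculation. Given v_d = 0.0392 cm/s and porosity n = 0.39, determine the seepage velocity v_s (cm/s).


Using v_s = v_d / n
v_s = 0.0392 / 0.39
v_s = 0.10051 cm/s


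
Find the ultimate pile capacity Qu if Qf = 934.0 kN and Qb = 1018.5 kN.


Using Qu = Qf + Qb
Qu = 934.0 + 1018.5
Qu = 1952.5 kN


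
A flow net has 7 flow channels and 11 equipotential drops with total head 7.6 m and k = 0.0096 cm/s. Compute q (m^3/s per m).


Convert k to m/s for unit consistency with H:
k = 0.0096 cm/s = 0.0096 / 100 m/s = 9.6e-05 m/s
Using q = k * H * Nf / Nd
Nf / Nd = 7 / 11 = 0.6364
q = 9.6e-05 * 7.6 * 0.6364
q = 0.0004643 m^3/s per m


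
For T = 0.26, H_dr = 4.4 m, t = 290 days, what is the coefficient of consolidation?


Using cv = T * H_dr^2 / t
H_dr^2 = 4.4^2 = 19.36
cv = 0.26 * 19.36 / 290
cv = 0.01736 m^2/day


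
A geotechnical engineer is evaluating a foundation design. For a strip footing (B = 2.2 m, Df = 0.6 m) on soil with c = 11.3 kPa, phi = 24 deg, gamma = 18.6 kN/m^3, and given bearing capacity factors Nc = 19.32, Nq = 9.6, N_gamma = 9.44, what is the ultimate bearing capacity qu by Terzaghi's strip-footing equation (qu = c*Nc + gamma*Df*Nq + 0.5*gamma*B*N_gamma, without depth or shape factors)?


Compute qu = c*Nc + gamma*Df*Nq + 0.5*gamma*B*N_gamma
Term 1: 11.3 * 19.32 = 218.316
Term 2: 18.6 * 0.6 * 9.6 = 107.136
Term 3: 0.5 * 18.6 * 2.2 * 9.44 = 193.1424
qu = 218.316 + 107.136 + 193.1424
qu = 518.59 kPa


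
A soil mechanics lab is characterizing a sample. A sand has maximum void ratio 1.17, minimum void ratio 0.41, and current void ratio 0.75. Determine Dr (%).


Using Dr = (e_max - e) / (e_max - e_min) * 100
e_max - e = 1.17 - 0.75 = 0.42
e_max - e_min = 1.17 - 0.41 = 0.76
Dr = 0.42 / 0.76 * 100
Dr = 55.26 %


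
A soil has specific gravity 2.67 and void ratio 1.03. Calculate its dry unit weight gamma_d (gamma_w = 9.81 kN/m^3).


Using gamma_d = Gs * gamma_w / (1 + e)
gamma_d = 2.67 * 9.81 / (1 + 1.03)
gamma_d = 2.67 * 9.81 / 2.03
gamma_d = 12.903 kN/m^3


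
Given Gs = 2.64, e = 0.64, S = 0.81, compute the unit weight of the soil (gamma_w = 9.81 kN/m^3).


Using gamma = gamma_w * (Gs + S*e) / (1 + e)
Numerator: Gs + S*e = 2.64 + 0.81*0.64 = 3.1584
Denominator: 1 + e = 1 + 0.64 = 1.64
gamma = 9.81 * 3.1584 / 1.64
gamma = 18.893 kN/m^3


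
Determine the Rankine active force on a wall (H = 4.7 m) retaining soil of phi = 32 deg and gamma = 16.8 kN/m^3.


Compute active earth pressure coefficient:
Ka = tan^2(45 - phi/2) = tan^2(29.0) = 0.307259
Compute active force:
Pa = 0.5 * Ka * gamma * H^2
Pa = 0.5 * 0.307259 * 16.8 * 4.7^2
Pa = 57.01 kN/m


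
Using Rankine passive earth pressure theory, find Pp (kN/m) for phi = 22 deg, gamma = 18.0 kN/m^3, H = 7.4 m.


Compute passive earth pressure coefficient:
Kp = tan^2(45 + phi/2) = tan^2(56.0) = 2.197987
Compute passive force:
Pp = 0.5 * Kp * gamma * H^2
Pp = 0.5 * 2.197987 * 18.0 * 7.4^2
Pp = 1083.26 kN/m
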